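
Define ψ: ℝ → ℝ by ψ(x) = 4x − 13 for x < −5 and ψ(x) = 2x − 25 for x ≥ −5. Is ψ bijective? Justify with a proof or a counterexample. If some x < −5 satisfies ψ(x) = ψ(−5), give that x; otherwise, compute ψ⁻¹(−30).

Both pieces are strictly increasing (slopes 4 and 2), so each is injective on its own interval.
The left piece maps (−∞, −5) onto (−∞, −33); the right piece maps [−5, ∞) onto [−35, ∞).
These images overlap. In particular ψ(−5) = −35 (right piece), and solving 4x − 13 = −35 on the left piece gives x = −11/2 < −5.
So ψ(−11/2) = ψ(−5) with −11/2 ≠ −5, and ψ is not injective, hence not bijective. This x = −11/2 is the requested value below −5.

-11/2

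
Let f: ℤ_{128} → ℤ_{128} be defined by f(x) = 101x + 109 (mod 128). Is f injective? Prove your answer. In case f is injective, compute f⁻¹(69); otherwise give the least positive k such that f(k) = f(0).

120

Recall that injectivity means: for all x_1, x_2 in the domain, f(x_1) = f(x_2) implies x_1 = x_2.
If f(x_1) = f(x_2), then 101x_1 ≡ 101x_2 (mod 128). Because gcd(101, 128) = 1, we may cancel 101 to get x_1 ≡ x_2 (mod 128).
So f is injective.
We now compute 101⁻¹ mod 128 explicitly. Euclid's algorithm: 128 = 1·101 + 27, 101 = 3·27 + 20, 27 = 1·20 + 7, 20 = 2·7 + 6, 7 = 1·6 + 1; back-substituting gives 1 = 109·101 − 86·128, so 101⁻¹ ≡ 109 (mod 128).
Since f is injective, we find f⁻¹(69): we need 101x ≡ 69 − 109 ≡ 88 (mod 128). Using 101⁻¹ = 109: x ≡ 109·88 = 9592 = 74·128 + 120, so x = 120.
Check: f(120) = 101·120 + 109 = 12229 = 95·128 + 69 ≡ 69 (mod 128).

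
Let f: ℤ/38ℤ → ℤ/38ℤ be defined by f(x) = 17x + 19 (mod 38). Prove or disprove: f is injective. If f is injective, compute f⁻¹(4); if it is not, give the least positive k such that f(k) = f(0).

17

If f(s) = f(t), then 17s ≡ 17t (mod 38). Because gcd(17, 38) = 1, we may cancel 17 to get s ≡ t (mod 38).
Hence f is injective.
We now compute 17⁻¹ mod 38 explicitly. Euclid's algorithm: 38 = 2·17 + 4, 17 = 4·4 + 1; back-substituting gives 1 = 9·17 − 4·38, so 17⁻¹ ≡ 9 (mod 38).
Since f is injective, we find f⁻¹(4): we need 17x ≡ 4 − 19 ≡ 23 (mod 38). Using 17⁻¹ = 9: x ≡ 9·23 = 207 = 5·38 + 17, so x = 17.
Check: f(17) = 17·17 + 19 = 308 = 8·38 + 4 ≡ 4 (mod 38).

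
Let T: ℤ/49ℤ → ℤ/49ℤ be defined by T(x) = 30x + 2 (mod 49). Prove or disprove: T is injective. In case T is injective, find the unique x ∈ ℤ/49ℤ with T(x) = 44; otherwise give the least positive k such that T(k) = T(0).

Suppose T(a) = T(b) in ℤ/49ℤ. Then 30a + 2 ≡ 30b + 2 (mod 49), so 30(a − b) ≡ 0 (mod 49).
Since gcd(30, 49) = 1, 30 is invertible modulo 49, thus a − b ≡ 0 (mod 49), i.e. a = b.
So T is injective.
We now compute 30⁻¹ mod 49 explicitly. Euclid's algorithm: 49 = 1·30 + 19, 30 = 1·19 + 11, 19 = 1·11 + 8, 11 = 1·8 + 3, 8 = 2·3 + 2, 3 = 1·2 + 1; back-substituting gives 1 = 18·30 − 11·49, so 30⁻¹ ≡ 18 (mod 49).
Since T is injective, we compute T⁻¹(44): solve 30x + 2 ≡ 44 (mod 49), i.e. 30x ≡ 42 (mod 49).
Multiplying by 30⁻¹ = 18 gives x ≡ 18·42 = 756 = 15·49 + 21 ≡ 21 (mod 49).
Check: T(21) = 30·21 + 2 = 632 = 12·49 + 44 ≡ 44 (mod 49).

21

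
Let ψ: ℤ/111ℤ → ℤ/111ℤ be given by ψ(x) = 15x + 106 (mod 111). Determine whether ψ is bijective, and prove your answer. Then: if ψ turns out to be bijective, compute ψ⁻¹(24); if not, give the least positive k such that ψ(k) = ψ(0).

We have gcd(15, 111) = 3 > 1. Taking a = 0 and b = 37: ψ(0) = 106 and ψ(37) = 15·37 + 106 = 661 ≡ 106 (mod 111).
So ψ(0) = ψ(37) while 0 ≠ 37, thus ψ is not injective, hence not bijective.
Since ψ is not bijective, we find the least positive k with ψ(k) = ψ(0): this means 15k ≡ 0 (mod 111), i.e. 111 ∣ 15k. Since gcd(15, 111) = 3, dividing through by 3 this holds exactly when 37 ∣ 5k, and as gcd(5, 37) = 1, exactly when 37 ∣ k.
The smallest positive such k is 37.

37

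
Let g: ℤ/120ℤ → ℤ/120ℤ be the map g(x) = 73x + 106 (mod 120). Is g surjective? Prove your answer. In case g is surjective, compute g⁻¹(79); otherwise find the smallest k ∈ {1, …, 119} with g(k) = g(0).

Since gcd(73, 120) = 1, 73 is invertible modulo 120. Euclid's algorithm: 120 = 1·73 + 47, 73 = 1·47 + 26, 47 = 1·26 + 21, 26 = 1·21 + 5, 21 = 4·5 + 1; back-substituting gives 1 = 97·73 − 59·120, so 73⁻¹ ≡ 97 (mod 120).
Then y ↦ 97(y − 106) is a two-sided inverse to g, so every y ∈ ℤ/120ℤ has a preimage.
So g is surjective.
Since g is surjective, we find g⁻¹(79): we need 73x ≡ 79 − 106 ≡ 93 (mod 120). Using 73⁻¹ = 97: x ≡ 97·93 = 9021 = 75·120 + 21, so x = 21.
Check: g(21) = 73·21 + 106 = 1639 = 13·120 + 79 ≡ 79 (mod 120).

21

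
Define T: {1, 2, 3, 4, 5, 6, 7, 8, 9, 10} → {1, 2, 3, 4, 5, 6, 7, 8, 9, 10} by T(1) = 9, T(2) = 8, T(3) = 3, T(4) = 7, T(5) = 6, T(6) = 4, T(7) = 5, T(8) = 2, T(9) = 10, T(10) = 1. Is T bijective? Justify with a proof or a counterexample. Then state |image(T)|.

10

The values 9, 8, 3, 7, 6, 4, 5, 2, 10, 1 are a permutation of {1, 2, 3, 4, 5, 6, 7, 8, 9, 10}: each element appears exactly once.
So T is injective and surjective, hence bijective.
The image of T is {1, 2, 3, 4, 5, 6, 7, 8, 9, 10}, which has 10 elements.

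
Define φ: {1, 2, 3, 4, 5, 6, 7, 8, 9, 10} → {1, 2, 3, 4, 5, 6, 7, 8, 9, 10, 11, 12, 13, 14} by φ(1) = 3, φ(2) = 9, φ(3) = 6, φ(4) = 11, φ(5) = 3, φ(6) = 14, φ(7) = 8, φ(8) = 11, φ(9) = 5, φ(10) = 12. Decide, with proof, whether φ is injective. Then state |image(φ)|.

φ(1) = 3 = φ(5) with 1 ≠ 5, so φ is not injective.
The image of φ is {3, 5, 6, 8, 9, 11, 12, 14}, which has 8 elements.

8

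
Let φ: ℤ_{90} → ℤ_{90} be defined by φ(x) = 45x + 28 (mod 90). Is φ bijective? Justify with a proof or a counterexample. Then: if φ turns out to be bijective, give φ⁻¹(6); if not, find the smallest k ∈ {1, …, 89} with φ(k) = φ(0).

We have gcd(45, 90) = 45 > 1. Taking u = 0 and v = 2: φ(0) = 28 and φ(2) = 45·2 + 28 = 118 ≡ 28 (mod 90).
So φ(0) = φ(2) while 0 ≠ 2, hence φ is not injective, hence not bijective.
Since φ is not bijective, we find the least positive k with φ(k) = φ(0): this means 45k ≡ 0 (mod 90), i.e. 90 ∣ 45k. Since gcd(45, 90) = 45, dividing through by 45 this holds exactly when 2 ∣ k.
The smallest positive such k is 2.

2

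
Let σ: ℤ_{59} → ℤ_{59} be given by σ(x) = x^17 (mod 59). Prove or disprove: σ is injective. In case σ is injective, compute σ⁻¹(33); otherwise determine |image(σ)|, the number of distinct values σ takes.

Since 59 is prime, the nonzero elements of ℤ_{59} form a cyclic group of order 58.
As gcd(17, 58) = 1, raising to the 17th power is a bijection on this group: if u^17 ≡ v^17 then (uv^{−1})^17 = 1, and the only element of order dividing gcd(17, 58) = 1 is 1, so u = v.
With σ(0) = 0 this makes σ injective on all of ℤ_{59}, hence bijective (finite equal-size domain and codomain). In particular σ is injective.
Since σ is injective, we find the preimage of 33. The inverse of x ↦ x^17 on (ℤ_{59})^× is x ↦ x^41, because 17·41 = 697 = 12·58 + 1 ≡ 1 (mod 58) and x^{58} = 1 for x ≠ 0 (Fermat). So σ⁻¹(33) = 33^41 mod 59.
Repeated squaring mod 59: 33^1 ≡ 33, 33^2 ≡ 33² = 1089 ≡ 27, 33^4 ≡ 27² = 729 ≡ 21, 33^8 ≡ 21² = 441 ≡ 28, 33^16 ≡ 28² = 784 ≡ 17, 33^32 ≡ 17² = 289 ≡ 53. Since 41 = 32 + 8 + 1, 33^41 ≡ 53·28·33: 53·28 = 1484 ≡ 9, then 9·33 = 297 ≡ 2. So 33^41 ≡ 2 (mod 59).
Hence σ⁻¹(33) = 2.

2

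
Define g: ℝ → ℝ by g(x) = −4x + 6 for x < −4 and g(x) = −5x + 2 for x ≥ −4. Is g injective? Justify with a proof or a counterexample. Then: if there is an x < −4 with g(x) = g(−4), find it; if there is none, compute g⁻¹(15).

Both pieces are strictly decreasing (slopes −4 and −5), so each is injective on its own interval.
The left piece maps (−∞, −4) onto (22, ∞); the right piece maps [−4, ∞) onto (−∞, 22].
These images are disjoint, so no value is attained by both pieces. Therefore g is injective.
Because the two images are disjoint, no x < −4 has g(x) = g(−4), so we compute g⁻¹(15): 15 lies in (−∞, 22], so solve −5x + 2 = 15: x = (15 − 2)/(−5) = −13/5.

-13/5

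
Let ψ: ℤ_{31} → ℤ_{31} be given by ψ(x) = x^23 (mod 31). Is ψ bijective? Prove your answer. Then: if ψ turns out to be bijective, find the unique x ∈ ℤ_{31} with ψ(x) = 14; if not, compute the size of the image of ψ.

10

Since 31 is prime, the nonzero elements of ℤ_{31} form a cyclic group of order 30.
As gcd(23, 30) = 1, raising to the 23rd power is a bijection on this group: if x_1^23 ≡ x_2^23 then (x_1x_2^{−1})^23 = 1, and the only element of order dividing gcd(23, 30) = 1 is 1, so x_1 = x_2.
With ψ(0) = 0 this makes ψ injective on all of ℤ_{31}, hence bijective (finite equal-size domain and codomain). In particular ψ is bijective.
Since ψ is bijective, we find the preimage of 14. The inverse of x ↦ x^23 on (ℤ_{31})^× is x ↦ x^17, because 23·17 = 391 = 13·30 + 1 ≡ 1 (mod 30) and x^{30} = 1 for x ≠ 0 (Fermat). So ψ⁻¹(14) = 14^17 mod 31.
Repeated squaring mod 31: 14^1 ≡ 14, 14^2 ≡ 14² = 196 ≡ 10, 14^4 ≡ 10² = 100 ≡ 7, 14^8 ≡ 7² = 49 ≡ 18, 14^16 ≡ 18² = 324 ≡ 14. Since 17 = 16 + 1, 14^17 ≡ 14·14: 14·14 = 196 ≡ 10. So 14^17 ≡ 10 (mod 31).
Hence ψ⁻¹(14) = 10.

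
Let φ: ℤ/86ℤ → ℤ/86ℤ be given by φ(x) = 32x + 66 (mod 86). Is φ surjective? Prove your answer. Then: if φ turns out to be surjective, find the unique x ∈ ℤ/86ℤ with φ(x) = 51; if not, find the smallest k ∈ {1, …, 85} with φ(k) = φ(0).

Since gcd(32, 86) = 2, we have 32x ≡ 0 (mod 2) for all x, so φ(x) ≡ 0 (mod 2).
But 1 ≢ 0 (mod 2), so 1 ∈ ℤ/86ℤ has no preimage. Therefore φ is not surjective.
Since φ is not surjective, we find the least positive k with φ(k) = φ(0): this means 32k ≡ 0 (mod 86), i.e. 86 ∣ 32k. Since gcd(32, 86) = 2, dividing through by 2 this holds exactly when 43 ∣ 16k, and as gcd(16, 43) = 1, exactly when 43 ∣ k.
The smallest positive such k is 43.

43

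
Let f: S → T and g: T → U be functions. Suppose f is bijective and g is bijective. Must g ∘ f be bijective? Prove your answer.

Injectivity: if g(f(x_1)) = g(f(x_2)) then f(x_1) = f(x_2) (g injective) so x_1 = x_2 (f injective).
Surjectivity: for c ∈ U pick b with g(b) = c, then a with f(a) = b; then (g ∘ f)(a) = c.
So g ∘ f is bijective.

bijective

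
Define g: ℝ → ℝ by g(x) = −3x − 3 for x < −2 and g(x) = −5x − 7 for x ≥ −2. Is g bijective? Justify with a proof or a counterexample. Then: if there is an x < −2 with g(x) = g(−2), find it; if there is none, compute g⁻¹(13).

Both pieces are strictly decreasing (slopes −3 and −5), so each is injective on its own interval.
The left piece maps (−∞, −2) onto (3, ∞); the right piece maps [−2, ∞) onto (−∞, 3].
Since 3 = 3, the images partition ℝ: g is injective and surjective, hence bijective.
Because the two images are disjoint, no x < −2 has g(x) = g(−2), so we compute g⁻¹(13): 13 lies in (3, ∞), so solve −3x − 3 = 13: x = (13 + 3)/(−3) = −16/3.

-16/3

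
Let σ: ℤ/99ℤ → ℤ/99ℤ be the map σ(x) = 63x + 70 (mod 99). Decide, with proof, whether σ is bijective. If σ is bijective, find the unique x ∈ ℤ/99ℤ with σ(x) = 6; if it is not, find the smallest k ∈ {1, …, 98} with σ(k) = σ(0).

11

We have gcd(63, 99) = 9 > 1. Taking x_1 = 0 and x_2 = 11: σ(0) = 70 and σ(11) = 63·11 + 70 = 763 ≡ 70 (mod 99).
So σ(0) = σ(11) while 0 ≠ 11, so σ is not injective, hence not bijective.
Since σ is not bijective, we find the least positive k with σ(k) = σ(0): this means 63k ≡ 0 (mod 99), i.e. 99 ∣ 63k. Since gcd(63, 99) = 9, dividing through by 9 this holds exactly when 11 ∣ 7k, and as gcd(7, 11) = 1, exactly when 11 ∣ k.
The smallest positive such k is 11.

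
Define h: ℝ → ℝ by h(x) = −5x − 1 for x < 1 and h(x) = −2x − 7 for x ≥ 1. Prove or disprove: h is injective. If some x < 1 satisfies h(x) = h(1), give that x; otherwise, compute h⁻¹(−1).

Both pieces are strictly decreasing (slopes −5 and −2), so each is injective on its own interval.
The left piece maps (−∞, 1) onto (−6, ∞); the right piece maps [1, ∞) onto (−∞, −9].
These images are disjoint, so no value is attained by both pieces. So h is injective.
Because the two images are disjoint, no x < 1 has h(x) = h(1), so we compute h⁻¹(−1): −1 lies in (−6, ∞), so solve −5x − 1 = −1: x = (−1 + 1)/(−5) = 0.

0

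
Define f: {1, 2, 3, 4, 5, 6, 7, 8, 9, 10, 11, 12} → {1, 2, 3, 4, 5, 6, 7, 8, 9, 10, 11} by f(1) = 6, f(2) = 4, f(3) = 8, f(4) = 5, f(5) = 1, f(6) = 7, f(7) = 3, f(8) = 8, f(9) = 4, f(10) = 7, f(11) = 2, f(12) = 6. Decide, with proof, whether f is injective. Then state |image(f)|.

f(3) = 8 = f(8) with 3 ≠ 8, so f is not injective.
The image of f is {1, 2, 3, 4, 5, 6, 7, 8}, which has 8 elements.

8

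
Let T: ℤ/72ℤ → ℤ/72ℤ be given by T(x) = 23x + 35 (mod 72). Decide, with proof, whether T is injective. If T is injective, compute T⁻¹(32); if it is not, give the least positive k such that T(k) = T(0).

Recall: T is injective when T(a) = T(b) forces a = b.
Suppose T(a) = T(b) in ℤ/72ℤ. Then 23a + 35 ≡ 23b + 35 (mod 72), so 23(a − b) ≡ 0 (mod 72).
Since gcd(23, 72) = 1, 23 is invertible modulo 72, therefore a − b ≡ 0 (mod 72), i.e. a = b.
So T is injective.
We now compute 23⁻¹ mod 72 explicitly. Euclid's algorithm: 72 = 3·23 + 3, 23 = 7·3 + 2, 3 = 1·2 + 1; back-substituting gives 1 = 47·23 − 15·72, so 23⁻¹ ≡ 47 (mod 72).
Since T is injective, we compute T⁻¹(32): solve 23x + 35 ≡ 32 (mod 72), i.e. 23x ≡ 69 (mod 72).
Multiplying by 23⁻¹ = 47 gives x ≡ 47·69 = 3243 = 45·72 + 3 ≡ 3 (mod 72).
Check: T(3) = 23·3 + 35 = 104 = 1·72 + 32 ≡ 32 (mod 72).

3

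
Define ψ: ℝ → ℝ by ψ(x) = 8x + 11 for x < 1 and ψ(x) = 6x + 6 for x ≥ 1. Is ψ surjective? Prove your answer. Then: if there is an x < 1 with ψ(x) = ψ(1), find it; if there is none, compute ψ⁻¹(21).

Both pieces are strictly increasing (slopes 8 and 6), so each is injective on its own interval.
The left piece maps (−∞, 1) onto (−∞, 19); the right piece maps [1, ∞) onto [12, ∞).
The union (−∞, 19) ∪ [12, ∞) covers ℝ, so ψ is surjective.
For the follow-up: the images overlap, so an x < 1 with ψ(x) = ψ(1) exists. ψ(1) = 12; solving 8x + 11 = 12 for x < 1 gives x = (12 − 11)/8 = 1/8.

1/8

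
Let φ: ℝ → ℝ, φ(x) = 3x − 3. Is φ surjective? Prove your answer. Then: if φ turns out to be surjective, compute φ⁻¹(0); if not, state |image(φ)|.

By definition, φ is surjective if every y in the codomain equals φ(x) for some x in the domain.
For any y ∈ ℝ, x = (y + 3)/3 satisfies φ(x) = y.
Therefore φ is surjective.
Since φ is surjective, we compute φ⁻¹(0) = (0 + 3)/3 = 1.

1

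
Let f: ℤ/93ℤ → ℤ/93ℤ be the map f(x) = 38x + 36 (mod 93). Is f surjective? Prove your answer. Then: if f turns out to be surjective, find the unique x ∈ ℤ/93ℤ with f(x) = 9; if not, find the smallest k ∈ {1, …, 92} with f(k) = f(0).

Since gcd(38, 93) = 1, 38 is invertible modulo 93. Euclid's algorithm: 93 = 2·38 + 17, 38 = 2·17 + 4, 17 = 4·4 + 1; back-substituting gives 1 = 71·38 − 29·93, so 38⁻¹ ≡ 71 (mod 93).
For any y ∈ ℤ/93ℤ, x = 71(y − 36) mod 93 satisfies f(x) = 38·71(y − 36) + 36 ≡ y (since 38·71 ≡ 1 mod 93). So every y has a preimage.
Hence f is surjective.
Since f is surjective, we find f⁻¹(9): we need 38x ≡ 9 − 36 ≡ 66 (mod 93). Using 38⁻¹ = 71: x ≡ 71·66 = 4686 = 50·93 + 36, so x = 36.
Check: f(36) = 38·36 + 36 = 1404 = 15·93 + 9 ≡ 9 (mod 93).

36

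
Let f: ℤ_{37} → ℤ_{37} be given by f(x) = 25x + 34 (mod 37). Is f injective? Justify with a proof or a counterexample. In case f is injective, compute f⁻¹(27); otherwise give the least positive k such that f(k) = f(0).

If f(u) = f(v), then 25u ≡ 25v (mod 37). Because gcd(25, 37) = 1, we may cancel 25 to get u ≡ v (mod 37).
Hence f is injective.
We now compute 25⁻¹ mod 37 explicitly. Euclid's algorithm: 37 = 1·25 + 12, 25 = 2·12 + 1; back-substituting gives 1 = 3·25 − 2·37, so 25⁻¹ ≡ 3 (mod 37).
Since f is injective, we compute f⁻¹(27): solve 25x + 34 ≡ 27 (mod 37), i.e. 25x ≡ 30 (mod 37).
Multiplying by 25⁻¹ = 3 gives x ≡ 3·30 = 90 = 2·37 + 16 ≡ 16 (mod 37).
Check: f(16) = 25·16 + 34 = 434 = 11·37 + 27 ≡ 27 (mod 37).

16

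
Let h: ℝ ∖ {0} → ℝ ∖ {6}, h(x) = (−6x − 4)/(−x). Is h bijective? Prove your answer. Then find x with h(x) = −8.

Suppose h(u) = h(v). Cross-multiplying: (−6u − 4)(−v) = (−6v − 4)(−u).
Expanding both sides and cancelling the symmetric terms leaves −4·(u − v) = 0. Since −4 ≠ 0, u = v. Thus h is injective.
For any y ≠ 6, solving y(−x) = −6x − 4 for x gives a well-defined x ≠ 0. So h is surjective.
So h is bijective.
Solving h(x) = −8: cross-multiplying gives −6x − 4 = −8(−x), which rearranges to −14x = 4, so x = −2/7.

-2/7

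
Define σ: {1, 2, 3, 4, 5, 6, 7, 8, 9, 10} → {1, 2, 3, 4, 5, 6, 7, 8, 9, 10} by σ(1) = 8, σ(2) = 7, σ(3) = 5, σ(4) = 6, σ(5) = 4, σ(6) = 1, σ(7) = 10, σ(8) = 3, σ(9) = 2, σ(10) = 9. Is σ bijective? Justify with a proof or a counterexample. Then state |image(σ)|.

The values 8, 7, 5, 6, 4, 1, 10, 3, 2, 9 are a permutation of {1, 2, 3, 4, 5, 6, 7, 8, 9, 10}: each element appears exactly once.
So σ is injective and surjective, hence bijective.
The image of σ is {1, 2, 3, 4, 5, 6, 7, 8, 9, 10}, which has 10 elements.

10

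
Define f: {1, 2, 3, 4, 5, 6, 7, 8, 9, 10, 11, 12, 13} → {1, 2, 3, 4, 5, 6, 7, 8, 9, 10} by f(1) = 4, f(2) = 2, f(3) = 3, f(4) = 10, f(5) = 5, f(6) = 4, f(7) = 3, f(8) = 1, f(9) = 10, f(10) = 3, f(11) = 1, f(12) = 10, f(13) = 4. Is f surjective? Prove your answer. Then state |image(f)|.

6

No element maps to 6, so f is not surjective.
The image of f is {1, 2, 3, 4, 5, 10}, which has 6 elements.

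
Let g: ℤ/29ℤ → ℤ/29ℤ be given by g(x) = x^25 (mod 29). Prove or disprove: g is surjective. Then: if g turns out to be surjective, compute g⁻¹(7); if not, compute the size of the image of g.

20

Since 29 is prime, the nonzero elements of ℤ/29ℤ form a cyclic group of order 28.
As gcd(25, 28) = 1, raising to the 25th power is a bijection on this group: if u^25 ≡ v^25 then (uv^{−1})^25 = 1, and the only element of order dividing gcd(25, 28) = 1 is 1, so u = v.
With g(0) = 0 this makes g injective on all of ℤ/29ℤ, hence bijective (finite equal-size domain and codomain). In particular g is surjective.
Since g is surjective, we find the preimage of 7. The inverse of x ↦ x^25 on (ℤ/29ℤ)^× is x ↦ x^9, because 25·9 = 225 = 8·28 + 1 ≡ 1 (mod 28) and x^{28} = 1 for x ≠ 0 (Fermat). So g⁻¹(7) = 7^9 mod 29.
Repeated squaring mod 29: 7^1 ≡ 7, 7^2 ≡ 7² = 49 ≡ 20, 7^4 ≡ 20² = 400 ≡ 23, 7^8 ≡ 23² = 529 ≡ 7. Since 9 = 8 + 1, 7^9 ≡ 7·7: 7·7 = 49 ≡ 20. So 7^9 ≡ 20 (mod 29).
Hence g⁻¹(7) = 20.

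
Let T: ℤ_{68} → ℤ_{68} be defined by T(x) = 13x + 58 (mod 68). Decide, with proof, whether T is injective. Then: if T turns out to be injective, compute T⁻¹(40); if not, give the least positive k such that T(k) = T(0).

By definition, T is injective when T(u) = T(v) forces u = v.
If T(u) = T(v), then 13u ≡ 13v (mod 68). Because gcd(13, 68) = 1, we may cancel 13 to get u ≡ v (mod 68).
Thus T is injective.
We now compute 13⁻¹ mod 68 explicitly. Euclid's algorithm: 68 = 5·13 + 3, 13 = 4·3 + 1; back-substituting gives 1 = 21·13 − 4·68, so 13⁻¹ ≡ 21 (mod 68).
Since T is injective, we find T⁻¹(40): we need 13x ≡ 40 − 58 ≡ 50 (mod 68). Using 13⁻¹ = 21: x ≡ 21·50 = 1050 = 15·68 + 30, so x = 30.
Check: T(30) = 13·30 + 58 = 448 = 6·68 + 40 ≡ 40 (mod 68).

30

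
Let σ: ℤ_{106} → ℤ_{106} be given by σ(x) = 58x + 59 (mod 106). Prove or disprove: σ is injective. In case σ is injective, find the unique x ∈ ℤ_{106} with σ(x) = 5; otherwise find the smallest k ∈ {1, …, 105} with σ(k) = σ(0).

Recall: injectivity means: for all a, b in the domain, σ(a) = σ(b) implies a = b.
We have gcd(58, 106) = 2 > 1. Taking a = 0 and b = 53: σ(0) = 59 and σ(53) = 58·53 + 59 = 3133 ≡ 59 (mod 106).
So σ(0) = σ(53) while 0 ≠ 53, hence σ is not injective.
Since σ is not injective, we find the least positive k with σ(k) = σ(0): this means 58k ≡ 0 (mod 106), i.e. 106 ∣ 58k. Since gcd(58, 106) = 2, dividing through by 2 this holds exactly when 53 ∣ 29k, and as gcd(29, 53) = 1, exactly when 53 ∣ k.
The smallest positive such k is 53.

53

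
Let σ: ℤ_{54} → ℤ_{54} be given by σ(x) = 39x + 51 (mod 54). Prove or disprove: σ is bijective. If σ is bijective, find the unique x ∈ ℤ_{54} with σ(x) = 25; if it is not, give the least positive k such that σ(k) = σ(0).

18

We have gcd(39, 54) = 3 > 1. Taking a = 0 and b = 18: σ(0) = 51 and σ(18) = 39·18 + 51 = 753 ≡ 51 (mod 54).
So σ(0) = σ(18) while 0 ≠ 18, so σ is not injective, hence not bijective.
Since σ is not bijective, we find the least positive k with σ(k) = σ(0): this means 39k ≡ 0 (mod 54), i.e. 54 ∣ 39k. Since gcd(39, 54) = 3, dividing through by 3 this holds exactly when 18 ∣ 13k, and as gcd(13, 18) = 1, exactly when 18 ∣ k.
The smallest positive such k is 18.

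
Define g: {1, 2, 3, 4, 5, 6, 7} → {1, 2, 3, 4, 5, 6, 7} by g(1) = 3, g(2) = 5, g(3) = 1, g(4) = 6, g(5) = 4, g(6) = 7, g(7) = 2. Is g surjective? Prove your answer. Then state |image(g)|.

7

Every element of the codomain has a preimage: 1 = g(3), 2 = g(7), 3 = g(1), 4 = g(5), 5 = g(2), 6 = g(4), 7 = g(6).
Therefore g is surjective.
The image of g is {1, 2, 3, 4, 5, 6, 7}, which has 7 elements.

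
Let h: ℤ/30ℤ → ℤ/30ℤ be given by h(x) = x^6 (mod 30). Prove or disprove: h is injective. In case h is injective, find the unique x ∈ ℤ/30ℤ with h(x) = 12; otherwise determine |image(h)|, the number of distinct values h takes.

h(2): Repeated squaring mod 30: 2^1 ≡ 2, 2^2 ≡ 2² = 4, 2^4 ≡ 4² = 16. Since 6 = 4 + 2, 2^6 ≡ 16·4: 16·4 = 64 ≡ 4. So 2^6 ≡ 4 (mod 30).
h(8): Repeated squaring mod 30: 8^1 ≡ 8, 8^2 ≡ 8² = 64 ≡ 4, 8^4 ≡ 4² = 16. Since 6 = 4 + 2, 8^6 ≡ 16·4: 16·4 = 64 ≡ 4. So 8^6 ≡ 4 (mod 30).
So h(2) = h(8) = 4 while 2 ≠ 8, thus h is not injective.
Since h is not injective, we determine |image(h)|. Computing x^6 mod 30 for each x (by repeated squaring, reducing mod 30 at every step), the values h(0), h(1), …, h(29) are: 0, 1, 4, 9, 16, 25, 6, 19, 4, 21, 10, 1, 24, 19, 16, 15, 16, 19, 24, 1, 10, 21, 4, 19, 6, 25, 16, 9, 4, 1.
The distinct values are {0, 1, 4, 6, 9, 10, 15, 16, 19, 21, 24, 25}; there are 12 of them.

12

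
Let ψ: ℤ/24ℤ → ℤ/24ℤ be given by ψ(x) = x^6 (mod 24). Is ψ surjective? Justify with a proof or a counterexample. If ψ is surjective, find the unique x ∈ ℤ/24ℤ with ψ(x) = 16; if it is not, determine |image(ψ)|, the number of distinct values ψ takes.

4

ψ(2): Repeated squaring mod 24: 2^1 ≡ 2, 2^2 ≡ 2² = 4, 2^4 ≡ 4² = 16. Since 6 = 4 + 2, 2^6 ≡ 16·4: 16·4 = 64 ≡ 16. So 2^6 ≡ 16 (mod 24).
ψ(4): Repeated squaring mod 24: 4^1 ≡ 4, 4^2 ≡ 4² = 16, 4^4 ≡ 16² = 256 ≡ 16. Since 6 = 4 + 2, 4^6 ≡ 16·16: 16·16 = 256 ≡ 16. So 4^6 ≡ 16 (mod 24).
So ψ(2) = ψ(4) = 16 while 2 ≠ 4, thus ψ is not injective.
A non-injective map from the 24-element set ℤ/24ℤ to itself takes at most 23 distinct values, so it cannot be surjective. Thus ψ is not surjective.
Since ψ is not surjective, we determine |image(ψ)|. Computing x^6 mod 24 for each x (by repeated squaring, reducing mod 24 at every step), the values ψ(0), ψ(1), …, ψ(23) are: 0, 1, 16, 9, 16, 1, 0, 1, 16, 9, 16, 1, 0, 1, 16, 9, 16, 1, 0, 1, 16, 9, 16, 1.
The distinct values are {0, 1, 9, 16}; there are 4 of them.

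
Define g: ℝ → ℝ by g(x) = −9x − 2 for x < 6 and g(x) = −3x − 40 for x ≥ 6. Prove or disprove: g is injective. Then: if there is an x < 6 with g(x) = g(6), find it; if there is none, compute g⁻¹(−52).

50/9

Both pieces are strictly decreasing (slopes −9 and −3), so each is injective on its own interval.
The left piece maps (−∞, 6) onto (−56, ∞); the right piece maps [6, ∞) onto (−∞, −58].
These images are disjoint, so no value is attained by both pieces. Therefore g is injective.
Because the two images are disjoint, no x < 6 has g(x) = g(6), so we compute g⁻¹(−52): −52 lies in (−56, ∞), so solve −9x − 2 = −52: x = (−52 + 2)/(−9) = 50/9.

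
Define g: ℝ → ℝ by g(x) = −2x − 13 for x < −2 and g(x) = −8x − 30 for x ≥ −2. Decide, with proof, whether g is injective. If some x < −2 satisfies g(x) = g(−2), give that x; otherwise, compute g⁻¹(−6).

-7/2

Both pieces are strictly decreasing (slopes −2 and −8), so each is injective on its own interval.
The left piece maps (−∞, −2) onto (−9, ∞); the right piece maps [−2, ∞) onto (−∞, −14].
These images are disjoint, so no value is attained by both pieces. Hence g is injective.
Because the two images are disjoint, no x < −2 has g(x) = g(−2), so we compute g⁻¹(−6): −6 lies in (−9, ∞), so solve −2x − 13 = −6: x = (−6 + 13)/(−2) = −7/2.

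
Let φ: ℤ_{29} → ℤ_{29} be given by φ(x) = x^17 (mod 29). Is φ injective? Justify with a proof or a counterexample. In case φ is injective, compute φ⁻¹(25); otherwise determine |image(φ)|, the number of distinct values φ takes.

Since 29 is prime, the nonzero elements of ℤ_{29} form a cyclic group of order 28.
As gcd(17, 28) = 1, raising to the 17th power is a bijection on this group: if a^17 ≡ b^17 then (ab^{−1})^17 = 1, and the only element of order dividing gcd(17, 28) = 1 is 1, so a = b.
With φ(0) = 0 this makes φ injective on all of ℤ_{29}, hence bijective (finite equal-size domain and codomain). In particular φ is injective.
Since φ is injective, we find the preimage of 25. The inverse of x ↦ x^17 on (ℤ_{29})^× is x ↦ x^5, because 17·5 = 85 = 3·28 + 1 ≡ 1 (mod 28) and x^{28} = 1 for x ≠ 0 (Fermat). So φ⁻¹(25) = 25^5 mod 29.
Repeated squaring mod 29: 25^1 ≡ 25, 25^2 ≡ 25² = 625 ≡ 16, 25^4 ≡ 16² = 256 ≡ 24. Since 5 = 4 + 1, 25^5 ≡ 24·25: 24·25 = 600 ≡ 20. So 25^5 ≡ 20 (mod 29).
Hence φ⁻¹(25) = 20.

20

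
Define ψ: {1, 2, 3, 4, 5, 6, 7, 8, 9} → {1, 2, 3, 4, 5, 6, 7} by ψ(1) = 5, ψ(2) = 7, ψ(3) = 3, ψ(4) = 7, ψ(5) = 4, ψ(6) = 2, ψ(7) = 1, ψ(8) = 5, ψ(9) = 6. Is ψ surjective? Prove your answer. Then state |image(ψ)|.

7

Every element of the codomain has a preimage: 1 = ψ(7), 2 = ψ(6), 3 = ψ(3), 4 = ψ(5), 5 = ψ(1), 6 = ψ(9), 7 = ψ(2).
Thus ψ is surjective.
The image of ψ is {1, 2, 3, 4, 5, 6, 7}, which has 7 elements.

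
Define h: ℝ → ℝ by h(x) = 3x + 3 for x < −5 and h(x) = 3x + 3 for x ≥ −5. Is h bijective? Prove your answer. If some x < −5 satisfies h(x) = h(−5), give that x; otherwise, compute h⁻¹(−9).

Both pieces are strictly increasing (slopes 3 and 3), so each is injective on its own interval.
The left piece maps (−∞, −5) onto (−∞, −12); the right piece maps [−5, ∞) onto [−12, ∞).
Since −12 = −12, the images partition ℝ: h is injective and surjective, hence bijective.
Because the two images are disjoint, no x < −5 has h(x) = h(−5), so we compute h⁻¹(−9): −9 lies in [−12, ∞), so solve 3x + 3 = −9: x = (−9 − 3)/3 = −4.

-4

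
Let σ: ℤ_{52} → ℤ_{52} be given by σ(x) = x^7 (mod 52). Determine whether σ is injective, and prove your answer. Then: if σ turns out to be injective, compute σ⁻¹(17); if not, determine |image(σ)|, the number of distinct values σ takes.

σ(0) = 0^7 = 0.
σ(26): Repeated squaring mod 52: 26^1 ≡ 26, 26^2 ≡ 26² = 676 ≡ 0, 26^4 ≡ 0² = 0. Since 7 = 4 + 2 + 1, 26^7 ≡ 0·0·26: 0·0 = 0, then 0·26 = 0. So 26^7 ≡ 0 (mod 52).
So σ(0) = σ(26) = 0 while 0 ≠ 26, so σ is not injective.
Since σ is not injective, we determine |image(σ)|. Computing x^7 mod 52 for each x (by repeated squaring, reducing mod 52 at every step), the values σ(0), σ(1), …, σ(51) are: 0, 1, 24, 3, 4, 21, 20, 19, 44, 9, 36, 15, 12, 13, 40, 11, 16, 17, 8, 7, 32, 5, 48, 23, 28, 25, 0, 27, 24, 29, 4, 47, 20, 45, 44, 35, 36, 41, 12, 39, 40, 37, 16, 43, 8, 33, 32, 31, 48, 49, 28, 51.
The distinct values are {0, 1, 3, 4, 5, 7, 8, 9, 11, 12, 13, 15, 16, 17, 19, 20, 21, 23, 24, 25, 27, 28, 29, 31, 32, 33, 35, 36, 37, 39, 40, 41, 43, 44, 45, 47, 48, 49, 51}; there are 39 of them.

39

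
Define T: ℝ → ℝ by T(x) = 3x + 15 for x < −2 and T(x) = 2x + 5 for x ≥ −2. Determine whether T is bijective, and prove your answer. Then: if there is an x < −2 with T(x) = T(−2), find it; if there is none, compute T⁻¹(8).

-14/3

Both pieces are strictly increasing (slopes 3 and 2), so each is injective on its own interval.
The left piece maps (−∞, −2) onto (−∞, 9); the right piece maps [−2, ∞) onto [1, ∞).
These images overlap. In particular T(−2) = 1 (right piece), and solving 3x + 15 = 1 on the left piece gives x = −14/3 < −2.
So T(−14/3) = T(−2) with −14/3 ≠ −2, and T is not injective, hence not bijective. This x = −14/3 is the requested value below −2.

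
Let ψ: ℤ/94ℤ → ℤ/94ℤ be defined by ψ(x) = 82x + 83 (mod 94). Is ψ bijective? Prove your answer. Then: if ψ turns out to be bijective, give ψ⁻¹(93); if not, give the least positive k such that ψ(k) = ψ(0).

We have gcd(82, 94) = 2 > 1. Taking u = 0 and v = 47: ψ(0) = 83 and ψ(47) = 82·47 + 83 = 3937 ≡ 83 (mod 94).
So ψ(0) = ψ(47) while 0 ≠ 47, so ψ is not injective, hence not bijective.
Since ψ is not bijective, we find the least positive k with ψ(k) = ψ(0): this means 82k ≡ 0 (mod 94), i.e. 94 ∣ 82k. Since gcd(82, 94) = 2, dividing through by 2 this holds exactly when 47 ∣ 41k, and as gcd(41, 47) = 1, exactly when 47 ∣ k.
The smallest positive such k is 47.

47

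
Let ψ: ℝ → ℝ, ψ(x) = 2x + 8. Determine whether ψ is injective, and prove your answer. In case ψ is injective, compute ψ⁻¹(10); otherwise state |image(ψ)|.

Suppose ψ(u) = ψ(v). Then 2u + 8 = 2v + 8, so 2u = 2v, so u = v.
Hence ψ is injective.
Since ψ is injective, we compute ψ⁻¹(10) = (10 − 8)/2 = 1.

1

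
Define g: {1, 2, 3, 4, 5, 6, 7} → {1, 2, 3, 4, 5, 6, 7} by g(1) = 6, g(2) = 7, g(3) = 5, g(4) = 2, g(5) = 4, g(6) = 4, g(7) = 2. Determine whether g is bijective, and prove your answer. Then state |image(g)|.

g(5) = 4 = g(6) with 5 ≠ 6, so g is not injective, hence not bijective.
The image of g is {2, 4, 5, 6, 7}, which has 5 elements.

5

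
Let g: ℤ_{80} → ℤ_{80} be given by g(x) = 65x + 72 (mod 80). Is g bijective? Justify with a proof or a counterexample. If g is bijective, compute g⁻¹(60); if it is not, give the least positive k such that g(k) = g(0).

16

Recall: injectivity means: for all s, t in the domain, g(s) = g(t) implies s = t.
We have gcd(65, 80) = 5 > 1. Taking s = 0 and t = 16: g(0) = 72 and g(16) = 65·16 + 72 = 1112 ≡ 72 (mod 80).
So g(0) = g(16) while 0 ≠ 16, therefore g is not injective, hence not bijective.
Since g is not bijective, we find the least positive k with g(k) = g(0): this means 65k ≡ 0 (mod 80), i.e. 80 ∣ 65k. Since gcd(65, 80) = 5, dividing through by 5 this holds exactly when 16 ∣ 13k, and as gcd(13, 16) = 1, exactly when 16 ∣ k.
The smallest positive such k is 16.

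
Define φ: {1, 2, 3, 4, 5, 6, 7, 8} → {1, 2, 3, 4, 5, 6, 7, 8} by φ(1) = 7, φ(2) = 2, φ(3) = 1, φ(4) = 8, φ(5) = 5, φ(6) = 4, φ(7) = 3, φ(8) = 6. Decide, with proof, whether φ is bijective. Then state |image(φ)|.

8

The values 7, 2, 1, 8, 5, 4, 3, 6 are a permutation of {1, 2, 3, 4, 5, 6, 7, 8}: each element appears exactly once.
So φ is injective and surjective, hence bijective.
The image of φ is {1, 2, 3, 4, 5, 6, 7, 8}, which has 8 elements.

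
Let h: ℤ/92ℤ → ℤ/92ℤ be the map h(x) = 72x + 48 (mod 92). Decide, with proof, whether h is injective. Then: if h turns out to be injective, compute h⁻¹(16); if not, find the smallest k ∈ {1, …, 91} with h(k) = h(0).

We have gcd(72, 92) = 4 > 1. Taking u = 0 and v = 23: h(0) = 48 and h(23) = 72·23 + 48 = 1704 ≡ 48 (mod 92).
So h(0) = h(23) while 0 ≠ 23, therefore h is not injective.
Since h is not injective, we find the least positive k with h(k) = h(0): this means 72k ≡ 0 (mod 92), i.e. 92 ∣ 72k. Since gcd(72, 92) = 4, dividing through by 4 this holds exactly when 23 ∣ 18k, and as gcd(18, 23) = 1, exactly when 23 ∣ k.
The smallest positive such k is 23.

23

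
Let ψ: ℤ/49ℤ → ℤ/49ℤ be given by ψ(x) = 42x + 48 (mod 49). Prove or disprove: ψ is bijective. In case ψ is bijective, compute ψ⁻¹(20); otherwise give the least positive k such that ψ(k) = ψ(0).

7

We have gcd(42, 49) = 7 > 1. Taking x_1 = 0 and x_2 = 7: ψ(0) = 48 and ψ(7) = 42·7 + 48 = 342 ≡ 48 (mod 49).
So ψ(0) = ψ(7) while 0 ≠ 7, therefore ψ is not injective, hence not bijective.
Since ψ is not bijective, we find the least positive k with ψ(k) = ψ(0): this means 42k ≡ 0 (mod 49), i.e. 49 ∣ 42k. Since gcd(42, 49) = 7, dividing through by 7 this holds exactly when 7 ∣ 6k, and as gcd(6, 7) = 1, exactly when 7 ∣ k.
The smallest positive such k is 7.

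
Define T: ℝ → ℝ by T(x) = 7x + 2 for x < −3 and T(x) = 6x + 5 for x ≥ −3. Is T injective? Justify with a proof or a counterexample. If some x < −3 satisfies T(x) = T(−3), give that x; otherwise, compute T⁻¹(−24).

-26/7

Both pieces are strictly increasing (slopes 7 and 6), so each is injective on its own interval.
The left piece maps (−∞, −3) onto (−∞, −19); the right piece maps [−3, ∞) onto [−13, ∞).
These images are disjoint, so no value is attained by both pieces. Thus T is injective.
Because the two images are disjoint, no x < −3 has T(x) = T(−3), so we compute T⁻¹(−24): −24 lies in (−∞, −19), so solve 7x + 2 = −24: x = (−24 − 2)/7 = −26/7.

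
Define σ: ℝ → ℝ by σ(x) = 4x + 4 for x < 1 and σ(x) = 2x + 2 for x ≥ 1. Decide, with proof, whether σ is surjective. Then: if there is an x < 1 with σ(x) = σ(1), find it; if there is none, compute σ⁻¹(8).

0

Both pieces are strictly increasing (slopes 4 and 2), so each is injective on its own interval.
The left piece maps (−∞, 1) onto (−∞, 8); the right piece maps [1, ∞) onto [4, ∞).
The union (−∞, 8) ∪ [4, ∞) covers ℝ, so σ is surjective.
For the follow-up: the images overlap, so an x < 1 with σ(x) = σ(1) exists. σ(1) = 4; solving 4x + 4 = 4 for x < 1 gives x = (4 − 4)/4 = 0.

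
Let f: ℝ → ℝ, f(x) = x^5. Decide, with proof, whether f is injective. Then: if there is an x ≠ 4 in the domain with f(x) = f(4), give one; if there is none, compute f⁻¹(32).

2

On ℝ, x ↦ x^5 is strictly increasing (since 5 is odd), so f(s) = f(t) forces s = t. Hence f is injective.
Since x ↦ x^5 is strictly increasing on ℝ, it is injective there, so no x ≠ 4 in the domain has f(x) = f(4). We therefore compute f⁻¹(32) = 32^{1/5} = 2 (indeed 2^5 = 32).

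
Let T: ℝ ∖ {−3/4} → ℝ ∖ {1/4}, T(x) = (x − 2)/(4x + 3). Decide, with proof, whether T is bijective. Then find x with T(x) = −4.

Suppose T(x_1) = T(x_2). Cross-multiplying: (x_1 − 2)(4x_2 + 3) = (x_2 − 2)(4x_1 + 3).
Expanding both sides and cancelling the symmetric terms leaves 11·(x_1 − x_2) = 0. Since 11 ≠ 0, x_1 = x_2. Thus T is injective.
For any y ≠ 1/4, solving y(4x + 3) = x − 2 for x gives a well-defined x ≠ −3/4. So T is surjective.
Hence T is bijective.
Solving T(x) = −4: cross-multiplying gives x − 2 = −4(4x + 3), which rearranges to 17x = −10, so x = −10/17.

-10/17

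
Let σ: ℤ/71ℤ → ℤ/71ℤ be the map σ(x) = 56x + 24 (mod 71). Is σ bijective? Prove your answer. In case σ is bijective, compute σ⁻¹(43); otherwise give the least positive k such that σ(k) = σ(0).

Suppose σ(a) = σ(b) in ℤ/71ℤ. Then 56a + 24 ≡ 56b + 24 (mod 71), hence 56(a − b) ≡ 0 (mod 71).
Since gcd(56, 71) = 1, 56 is invertible modulo 71, so a − b ≡ 0 (mod 71), i.e. a = b.
We now compute 56⁻¹ mod 71 explicitly. Euclid's algorithm: 71 = 1·56 + 15, 56 = 3·15 + 11, 15 = 1·11 + 4, 11 = 2·4 + 3, 4 = 1·3 + 1; back-substituting gives 1 = 52·56 − 41·71, so 56⁻¹ ≡ 52 (mod 71).
Then y ↦ 52(y − 24) is a two-sided inverse to σ, so every y ∈ ℤ/71ℤ has a preimage.
Hence σ is bijective.
Since σ is bijective, we find σ⁻¹(43): we need 56x ≡ 43 − 24 ≡ 19 (mod 71). Using 56⁻¹ = 52: x ≡ 52·19 = 988 = 13·71 + 65, so x = 65.
Check: σ(65) = 56·65 + 24 = 3664 = 51·71 + 43 ≡ 43 (mod 71).

65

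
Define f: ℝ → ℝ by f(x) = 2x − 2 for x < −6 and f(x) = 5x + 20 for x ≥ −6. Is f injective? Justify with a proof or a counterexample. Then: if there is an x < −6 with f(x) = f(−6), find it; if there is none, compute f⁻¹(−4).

Both pieces are strictly increasing (slopes 2 and 5), so each is injective on its own interval.
The left piece maps (−∞, −6) onto (−∞, −14); the right piece maps [−6, ∞) onto [−10, ∞).
These images are disjoint, so no value is attained by both pieces. Therefore f is injective.
Because the two images are disjoint, no x < −6 has f(x) = f(−6), so we compute f⁻¹(−4): −4 lies in [−10, ∞), so solve 5x + 20 = −4: x = (−4 − 20)/5 = −24/5.

-24/5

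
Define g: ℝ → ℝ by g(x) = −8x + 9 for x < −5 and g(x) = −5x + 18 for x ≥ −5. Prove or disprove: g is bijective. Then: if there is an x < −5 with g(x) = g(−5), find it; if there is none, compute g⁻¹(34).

Both pieces are strictly decreasing (slopes −8 and −5), so each is injective on its own interval.
The left piece maps (−∞, −5) onto (49, ∞); the right piece maps [−5, ∞) onto (−∞, 43].
The images leave a gap (49 has no preimage), so g is not surjective, hence not bijective.
Because the two images are disjoint, no x < −5 has g(x) = g(−5), so we compute g⁻¹(34): 34 lies in (−∞, 43], so solve −5x + 18 = 34: x = (34 − 18)/(−5) = −16/5.

-16/5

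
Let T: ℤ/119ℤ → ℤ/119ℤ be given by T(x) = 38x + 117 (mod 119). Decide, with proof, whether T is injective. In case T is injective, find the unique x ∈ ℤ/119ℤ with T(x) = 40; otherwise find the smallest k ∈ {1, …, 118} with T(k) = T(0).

Recall that injectivity means: for all x_1, x_2 in the domain, T(x_1) = T(x_2) implies x_1 = x_2.
Suppose T(x_1) = T(x_2) in ℤ/119ℤ. Then 38x_1 + 117 ≡ 38x_2 + 117 (mod 119), so 38(x_1 − x_2) ≡ 0 (mod 119).
Since gcd(38, 119) = 1, 38 is invertible modulo 119, thus x_1 − x_2 ≡ 0 (mod 119), i.e. x_1 = x_2.
Thus T is injective.
We now compute 38⁻¹ mod 119 explicitly. Euclid's algorithm: 119 = 3·38 + 5, 38 = 7·5 + 3, 5 = 1·3 + 2, 3 = 1·2 + 1; back-substituting gives 1 = 47·38 − 15·119, so 38⁻¹ ≡ 47 (mod 119).
Since T is injective, we compute T⁻¹(40): solve 38x + 117 ≡ 40 (mod 119), i.e. 38x ≡ 42 (mod 119).
Multiplying by 38⁻¹ = 47 gives x ≡ 47·42 = 1974 = 16·119 + 70 ≡ 70 (mod 119).
Check: T(70) = 38·70 + 117 = 2777 = 23·119 + 40 ≡ 40 (mod 119).

70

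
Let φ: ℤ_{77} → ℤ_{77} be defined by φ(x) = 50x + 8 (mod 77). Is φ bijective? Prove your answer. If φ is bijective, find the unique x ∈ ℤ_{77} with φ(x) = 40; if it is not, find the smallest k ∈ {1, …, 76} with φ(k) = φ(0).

53

If φ(s) = φ(t), then 50s ≡ 50t (mod 77). Because gcd(50, 77) = 1, we may cancel 50 to get s ≡ t (mod 77).
We now compute 50⁻¹ mod 77 explicitly. Euclid's algorithm: 77 = 1·50 + 27, 50 = 1·27 + 23, 27 = 1·23 + 4, 23 = 5·4 + 3, 4 = 1·3 + 1; back-substituting gives 1 = 57·50 − 37·77, so 50⁻¹ ≡ 57 (mod 77).
For any y ∈ ℤ_{77}, x = 57(y − 8) mod 77 satisfies φ(x) = 50·57(y − 8) + 8 ≡ y (since 50·57 ≡ 1 mod 77). So every y has a preimage.
Hence φ is bijective.
Since φ is bijective, we compute φ⁻¹(40): solve 50x + 8 ≡ 40 (mod 77), i.e. 50x ≡ 32 (mod 77).
Multiplying by 50⁻¹ = 57 gives x ≡ 57·32 = 1824 = 23·77 + 53 ≡ 53 (mod 77).
Check: φ(53) = 50·53 + 8 = 2658 = 34·77 + 40 ≡ 40 (mod 77).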